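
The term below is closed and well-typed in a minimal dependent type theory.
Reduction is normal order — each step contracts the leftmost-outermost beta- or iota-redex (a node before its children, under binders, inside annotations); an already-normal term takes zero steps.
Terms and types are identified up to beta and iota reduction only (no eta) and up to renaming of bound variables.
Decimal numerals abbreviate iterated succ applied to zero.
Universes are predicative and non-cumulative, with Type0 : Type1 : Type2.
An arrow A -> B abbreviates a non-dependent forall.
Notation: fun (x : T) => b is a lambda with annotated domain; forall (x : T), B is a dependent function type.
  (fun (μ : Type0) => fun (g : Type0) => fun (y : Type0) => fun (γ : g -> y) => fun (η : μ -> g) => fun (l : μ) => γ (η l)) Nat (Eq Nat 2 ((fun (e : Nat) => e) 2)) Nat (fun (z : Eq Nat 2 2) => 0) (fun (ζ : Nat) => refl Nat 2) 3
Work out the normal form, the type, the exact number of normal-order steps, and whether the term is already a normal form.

resulting normal form:
  0
inferred type:
  Nat
steps to reach normal form (normal order): 7
term was already normal: no
first contracted redex: a beta-redex


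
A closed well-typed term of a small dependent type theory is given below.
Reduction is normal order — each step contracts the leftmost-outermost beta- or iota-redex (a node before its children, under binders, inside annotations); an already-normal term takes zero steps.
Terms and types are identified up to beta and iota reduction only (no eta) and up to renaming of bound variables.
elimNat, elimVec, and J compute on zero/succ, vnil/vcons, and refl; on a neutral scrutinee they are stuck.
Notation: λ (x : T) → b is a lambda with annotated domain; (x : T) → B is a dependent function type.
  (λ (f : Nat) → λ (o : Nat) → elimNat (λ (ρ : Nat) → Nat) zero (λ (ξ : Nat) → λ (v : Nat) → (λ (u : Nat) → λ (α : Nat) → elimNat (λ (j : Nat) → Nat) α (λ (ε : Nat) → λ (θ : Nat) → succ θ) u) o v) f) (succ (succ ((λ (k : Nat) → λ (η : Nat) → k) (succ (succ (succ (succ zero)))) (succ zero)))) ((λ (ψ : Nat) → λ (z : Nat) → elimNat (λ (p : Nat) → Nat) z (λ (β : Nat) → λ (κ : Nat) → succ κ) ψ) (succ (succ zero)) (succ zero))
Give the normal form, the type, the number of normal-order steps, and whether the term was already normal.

reduced normal form:
  succ (succ (succ (succ (succ (succ (succ (succ (succ (succ (succ (succ (succ (succ (succ (succ (succ (succ zero)))))))))))))))))
the term's type:
  Nat
normal-order step count: 86
already normal: no
first redex: a beta-redex


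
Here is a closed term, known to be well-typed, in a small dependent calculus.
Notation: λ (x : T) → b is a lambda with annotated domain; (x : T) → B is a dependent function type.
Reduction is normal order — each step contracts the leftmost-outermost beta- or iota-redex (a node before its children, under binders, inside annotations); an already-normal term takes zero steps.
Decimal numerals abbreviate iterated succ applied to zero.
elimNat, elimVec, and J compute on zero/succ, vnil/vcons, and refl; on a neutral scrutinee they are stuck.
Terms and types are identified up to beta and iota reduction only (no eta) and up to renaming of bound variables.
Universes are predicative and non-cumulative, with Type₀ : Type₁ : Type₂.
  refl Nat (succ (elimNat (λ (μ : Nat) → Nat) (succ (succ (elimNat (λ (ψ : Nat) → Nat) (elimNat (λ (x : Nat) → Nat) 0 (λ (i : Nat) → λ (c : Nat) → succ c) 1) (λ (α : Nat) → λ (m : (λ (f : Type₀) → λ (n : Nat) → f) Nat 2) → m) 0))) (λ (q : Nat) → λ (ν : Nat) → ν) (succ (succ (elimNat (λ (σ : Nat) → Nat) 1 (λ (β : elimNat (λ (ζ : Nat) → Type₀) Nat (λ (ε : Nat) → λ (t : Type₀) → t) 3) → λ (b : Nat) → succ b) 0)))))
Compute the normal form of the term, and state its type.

reduced normal form:
  refl Nat 4
type:
  Eq Nat 4 4
observation: 16 normal-order steps normalize the term, beginning with an elimNat iota-redex.


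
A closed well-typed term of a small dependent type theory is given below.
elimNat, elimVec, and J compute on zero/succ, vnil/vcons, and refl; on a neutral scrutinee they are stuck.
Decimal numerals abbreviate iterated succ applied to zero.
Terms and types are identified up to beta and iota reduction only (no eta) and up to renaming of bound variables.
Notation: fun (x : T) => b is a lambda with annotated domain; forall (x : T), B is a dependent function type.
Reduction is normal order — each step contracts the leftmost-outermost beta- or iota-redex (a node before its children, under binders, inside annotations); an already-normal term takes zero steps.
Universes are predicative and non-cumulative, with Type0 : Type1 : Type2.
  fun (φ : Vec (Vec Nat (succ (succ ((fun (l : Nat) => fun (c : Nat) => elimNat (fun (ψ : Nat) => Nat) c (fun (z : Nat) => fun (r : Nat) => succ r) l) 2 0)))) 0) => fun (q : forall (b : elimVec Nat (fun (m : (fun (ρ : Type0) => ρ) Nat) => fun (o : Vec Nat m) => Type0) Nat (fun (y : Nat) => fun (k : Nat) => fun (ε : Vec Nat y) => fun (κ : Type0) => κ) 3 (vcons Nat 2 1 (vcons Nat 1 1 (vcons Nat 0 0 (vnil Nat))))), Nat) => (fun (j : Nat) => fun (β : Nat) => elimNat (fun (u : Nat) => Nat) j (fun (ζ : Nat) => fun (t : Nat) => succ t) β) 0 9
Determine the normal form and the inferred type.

normal form:
  fun (φ : Vec (Vec Nat 4) 0) => fun (l : forall (c : Nat), Nat) => 9
inferred type:
  forall (φ : Vec (Vec Nat 4) 0), forall (l : forall (c : Nat), Nat), Nat
observation: the first redex contracted is a beta-redex; the normal form is reached in 55 normal-order steps.


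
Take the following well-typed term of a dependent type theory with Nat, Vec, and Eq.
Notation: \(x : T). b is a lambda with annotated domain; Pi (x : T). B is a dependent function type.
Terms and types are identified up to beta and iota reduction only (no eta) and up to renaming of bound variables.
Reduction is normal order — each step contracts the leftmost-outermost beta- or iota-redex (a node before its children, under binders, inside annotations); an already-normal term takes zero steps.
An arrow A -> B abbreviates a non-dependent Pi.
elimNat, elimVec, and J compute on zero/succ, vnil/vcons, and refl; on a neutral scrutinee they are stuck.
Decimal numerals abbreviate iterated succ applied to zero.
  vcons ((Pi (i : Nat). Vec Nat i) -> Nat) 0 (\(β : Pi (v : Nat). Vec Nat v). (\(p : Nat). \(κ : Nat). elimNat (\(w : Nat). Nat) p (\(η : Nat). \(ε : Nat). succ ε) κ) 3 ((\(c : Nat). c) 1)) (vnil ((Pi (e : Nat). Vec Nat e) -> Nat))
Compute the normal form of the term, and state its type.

normal form:
  vcons ((Pi (i : Nat). Vec Nat i) -> Nat) 0 (\(β : Pi (v : Nat). Vec Nat v). 4) (vnil ((Pi (p : Nat). Vec Nat p) -> Nat))
type:
  Vec ((Pi (i : Nat). Vec Nat i) -> Nat) 1
observation: the first redex contracted is a beta-redex; the normal form is reached in 7 normal-order steps.


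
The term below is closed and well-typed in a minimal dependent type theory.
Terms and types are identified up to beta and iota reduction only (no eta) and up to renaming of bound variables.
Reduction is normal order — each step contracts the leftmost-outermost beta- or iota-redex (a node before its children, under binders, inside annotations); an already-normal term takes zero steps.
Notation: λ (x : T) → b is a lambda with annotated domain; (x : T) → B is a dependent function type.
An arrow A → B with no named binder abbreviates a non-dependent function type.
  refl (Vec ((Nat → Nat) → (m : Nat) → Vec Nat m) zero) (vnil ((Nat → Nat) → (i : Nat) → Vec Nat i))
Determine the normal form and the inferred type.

resulting normal form:
  refl (Vec ((Nat → Nat) → (m : Nat) → Vec Nat m) zero) (vnil ((Nat → Nat) → (i : Nat) → Vec Nat i))
type:
  Eq (Vec ((Nat → Nat) → (m : Nat) → Vec Nat m) zero) (vnil ((Nat → Nat) → (i : Nat) → Vec Nat i)) (vnil ((Nat → Nat) → (e : Nat) → Vec Nat e))


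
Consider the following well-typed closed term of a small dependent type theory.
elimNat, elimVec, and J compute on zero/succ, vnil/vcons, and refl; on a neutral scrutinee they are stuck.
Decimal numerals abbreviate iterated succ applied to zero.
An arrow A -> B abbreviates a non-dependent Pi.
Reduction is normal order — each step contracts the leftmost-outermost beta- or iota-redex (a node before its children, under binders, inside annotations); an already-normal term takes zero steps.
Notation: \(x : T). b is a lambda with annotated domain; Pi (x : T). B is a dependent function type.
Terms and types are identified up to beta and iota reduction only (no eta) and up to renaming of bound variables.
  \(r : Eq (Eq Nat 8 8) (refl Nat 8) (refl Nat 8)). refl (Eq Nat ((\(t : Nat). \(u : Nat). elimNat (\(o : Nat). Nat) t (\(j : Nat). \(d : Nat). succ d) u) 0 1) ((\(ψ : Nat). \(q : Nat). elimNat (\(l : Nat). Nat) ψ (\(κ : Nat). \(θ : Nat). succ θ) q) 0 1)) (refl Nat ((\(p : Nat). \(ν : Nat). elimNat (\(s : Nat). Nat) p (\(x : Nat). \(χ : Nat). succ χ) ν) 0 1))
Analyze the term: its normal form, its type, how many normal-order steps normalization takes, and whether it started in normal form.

reduced normal form:
  \(r : Eq (Eq Nat 8 8) (refl Nat 8) (refl Nat 8)). refl (Eq Nat 1 1) (refl Nat 1)
the term's type:
  Eq (Eq Nat 8 8) (refl Nat 8) (refl Nat 8) -> Eq (Eq Nat 1 1) (refl Nat 1) (refl Nat 1)
normal-order step count: 18
already normal: no
first contracted redex: a beta-redex


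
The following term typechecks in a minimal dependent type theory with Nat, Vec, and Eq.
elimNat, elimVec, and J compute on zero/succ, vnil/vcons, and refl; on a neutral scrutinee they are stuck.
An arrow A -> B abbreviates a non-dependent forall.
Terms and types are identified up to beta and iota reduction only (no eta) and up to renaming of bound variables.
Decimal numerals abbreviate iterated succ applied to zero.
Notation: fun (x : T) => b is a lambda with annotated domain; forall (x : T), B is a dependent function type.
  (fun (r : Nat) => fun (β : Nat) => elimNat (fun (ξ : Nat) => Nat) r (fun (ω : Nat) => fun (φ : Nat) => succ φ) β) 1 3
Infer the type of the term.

type:
  Nat


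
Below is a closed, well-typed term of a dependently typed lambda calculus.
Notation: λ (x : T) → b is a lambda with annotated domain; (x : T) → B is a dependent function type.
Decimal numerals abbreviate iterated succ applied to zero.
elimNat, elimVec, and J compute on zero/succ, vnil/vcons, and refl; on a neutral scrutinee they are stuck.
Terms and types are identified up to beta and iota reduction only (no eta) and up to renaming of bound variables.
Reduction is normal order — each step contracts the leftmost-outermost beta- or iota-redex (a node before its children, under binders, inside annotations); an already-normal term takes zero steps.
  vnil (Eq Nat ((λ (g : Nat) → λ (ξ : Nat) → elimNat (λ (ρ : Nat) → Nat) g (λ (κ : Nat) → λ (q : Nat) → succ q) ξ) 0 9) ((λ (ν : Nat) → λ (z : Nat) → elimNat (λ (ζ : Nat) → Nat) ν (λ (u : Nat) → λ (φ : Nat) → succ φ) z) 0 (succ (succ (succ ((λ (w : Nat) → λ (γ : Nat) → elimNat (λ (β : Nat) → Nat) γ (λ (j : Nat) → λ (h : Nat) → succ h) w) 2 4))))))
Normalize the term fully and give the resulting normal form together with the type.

reduced normal form:
  vnil (Eq Nat 9 9)
the term's type:
  Vec (Eq Nat 9 9) 0
observation: contracting a beta-redex first, the term normalizes in 69 steps.


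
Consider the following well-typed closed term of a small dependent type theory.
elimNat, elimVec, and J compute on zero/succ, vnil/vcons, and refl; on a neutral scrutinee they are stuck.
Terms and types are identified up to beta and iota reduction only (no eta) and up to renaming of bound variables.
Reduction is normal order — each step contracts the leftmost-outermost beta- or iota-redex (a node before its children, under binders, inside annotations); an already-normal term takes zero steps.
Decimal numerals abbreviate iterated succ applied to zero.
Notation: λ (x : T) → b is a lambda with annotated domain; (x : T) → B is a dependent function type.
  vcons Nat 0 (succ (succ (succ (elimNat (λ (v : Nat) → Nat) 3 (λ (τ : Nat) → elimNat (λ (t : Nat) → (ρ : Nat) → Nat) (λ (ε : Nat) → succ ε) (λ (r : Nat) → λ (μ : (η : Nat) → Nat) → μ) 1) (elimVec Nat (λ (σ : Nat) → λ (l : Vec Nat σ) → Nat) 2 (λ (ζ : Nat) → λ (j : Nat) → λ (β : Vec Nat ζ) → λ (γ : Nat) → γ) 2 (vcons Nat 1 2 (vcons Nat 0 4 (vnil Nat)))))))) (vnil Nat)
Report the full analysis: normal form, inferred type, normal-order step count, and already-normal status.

resulting normal form:
  vcons Nat 0 8 (vnil Nat)
inferred type:
  Vec Nat 1
reduction steps (normal order): 22
already normal: no
first redex: an elimNat iota-redex


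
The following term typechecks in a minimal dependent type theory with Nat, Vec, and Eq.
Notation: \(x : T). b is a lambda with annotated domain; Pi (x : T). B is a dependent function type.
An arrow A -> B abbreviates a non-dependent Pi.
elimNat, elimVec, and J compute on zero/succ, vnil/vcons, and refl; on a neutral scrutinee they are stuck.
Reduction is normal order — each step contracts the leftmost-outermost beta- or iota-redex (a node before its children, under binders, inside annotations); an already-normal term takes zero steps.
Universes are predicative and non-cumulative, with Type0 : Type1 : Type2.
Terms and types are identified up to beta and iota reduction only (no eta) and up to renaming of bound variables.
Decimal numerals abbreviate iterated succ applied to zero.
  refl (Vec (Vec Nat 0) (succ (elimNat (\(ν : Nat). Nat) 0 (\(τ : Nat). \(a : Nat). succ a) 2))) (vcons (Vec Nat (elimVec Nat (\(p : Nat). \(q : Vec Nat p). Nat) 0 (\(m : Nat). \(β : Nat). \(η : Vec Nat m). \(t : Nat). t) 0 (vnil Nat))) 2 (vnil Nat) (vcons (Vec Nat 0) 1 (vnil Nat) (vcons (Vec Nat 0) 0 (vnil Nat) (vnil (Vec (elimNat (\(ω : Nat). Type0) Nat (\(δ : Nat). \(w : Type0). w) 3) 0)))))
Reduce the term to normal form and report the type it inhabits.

normal form:
  refl (Vec (Vec Nat 0) 3) (vcons (Vec Nat 0) 2 (vnil Nat) (vcons (Vec Nat 0) 1 (vnil Nat) (vcons (Vec Nat 0) 0 (vnil Nat) (vnil (Vec Nat 0)))))
the term's type:
  Eq (Vec (Vec Nat 0) 3) (vcons (Vec Nat 0) 2 (vnil Nat) (vcons (Vec Nat 0) 1 (vnil Nat) (vcons (Vec Nat 0) 0 (vnil Nat) (vnil (Vec Nat 0))))) (vcons (Vec Nat 0) 2 (vnil Nat) (vcons (Vec Nat 0) 1 (vnil Nat) (vcons (Vec Nat 0) 0 (vnil Nat) (vnil (Vec Nat 0)))))


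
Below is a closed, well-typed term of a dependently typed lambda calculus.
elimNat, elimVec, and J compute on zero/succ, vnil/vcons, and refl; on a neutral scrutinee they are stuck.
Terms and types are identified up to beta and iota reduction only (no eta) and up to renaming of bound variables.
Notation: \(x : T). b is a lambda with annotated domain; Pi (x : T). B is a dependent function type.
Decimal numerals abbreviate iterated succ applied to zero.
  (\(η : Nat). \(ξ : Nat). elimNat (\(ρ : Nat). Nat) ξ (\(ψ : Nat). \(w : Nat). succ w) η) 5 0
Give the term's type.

inferred type:
  Nat


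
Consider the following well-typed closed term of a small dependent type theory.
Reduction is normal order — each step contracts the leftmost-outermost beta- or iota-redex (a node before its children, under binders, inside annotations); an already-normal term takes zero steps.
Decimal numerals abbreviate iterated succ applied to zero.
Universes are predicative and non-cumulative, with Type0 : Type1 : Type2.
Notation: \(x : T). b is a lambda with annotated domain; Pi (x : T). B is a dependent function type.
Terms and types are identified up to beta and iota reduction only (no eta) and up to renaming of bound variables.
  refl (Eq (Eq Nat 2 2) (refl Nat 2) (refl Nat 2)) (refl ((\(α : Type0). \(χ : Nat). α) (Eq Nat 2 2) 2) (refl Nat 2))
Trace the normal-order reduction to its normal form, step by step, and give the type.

reduction (normal order):
  refl (Eq (Eq Nat 2 2) (refl Nat 2) (refl Nat 2)) (refl ((\(α : Type0). \(χ : Nat). α) (Eq Nat 2 2) 2) (refl Nat 2))
  ~> refl (Eq (Eq Nat 2 2) (refl Nat 2) (refl Nat 2)) (refl ((\(α : Nat). Eq Nat 2 2) 2) (refl Nat 2))
  ~> refl (Eq (Eq Nat 2 2) (refl Nat 2) (refl Nat 2)) (refl (Eq Nat 2 2) (refl Nat 2))
the term's type:
  Eq (Eq (Eq Nat 2 2) (refl Nat 2) (refl Nat 2)) (refl (Eq Nat 2 2) (refl Nat 2)) (refl (Eq Nat 2 2) (refl Nat 2))


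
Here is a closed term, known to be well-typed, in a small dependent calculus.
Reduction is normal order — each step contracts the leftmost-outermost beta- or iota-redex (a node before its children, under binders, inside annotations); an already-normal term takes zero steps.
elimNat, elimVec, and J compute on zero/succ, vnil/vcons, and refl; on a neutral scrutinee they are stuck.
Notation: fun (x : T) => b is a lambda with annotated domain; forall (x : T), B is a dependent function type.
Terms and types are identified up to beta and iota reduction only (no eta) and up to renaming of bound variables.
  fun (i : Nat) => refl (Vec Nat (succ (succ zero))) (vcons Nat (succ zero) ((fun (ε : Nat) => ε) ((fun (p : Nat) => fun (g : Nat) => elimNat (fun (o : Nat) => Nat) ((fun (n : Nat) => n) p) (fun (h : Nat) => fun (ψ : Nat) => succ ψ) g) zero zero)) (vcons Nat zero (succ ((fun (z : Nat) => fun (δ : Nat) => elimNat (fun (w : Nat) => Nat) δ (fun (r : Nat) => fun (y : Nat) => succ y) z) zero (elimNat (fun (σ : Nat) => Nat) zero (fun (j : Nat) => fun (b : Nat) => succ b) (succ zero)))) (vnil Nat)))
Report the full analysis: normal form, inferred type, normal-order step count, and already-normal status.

resulting normal form:
  fun (i : Nat) => refl (Vec Nat (succ (succ zero))) (vcons Nat (succ zero) zero (vcons Nat zero (succ (succ zero)) (vnil Nat)))
the term's type:
  forall (i : Nat), Eq (Vec Nat (succ (succ zero))) (vcons Nat (succ zero) zero (vcons Nat zero (succ (succ zero)) (vnil Nat))) (vcons Nat (succ zero) zero (vcons Nat zero (succ (succ zero)) (vnil Nat)))
normal-order step count: 12
already normal: no
first contracted redex: a beta-redex


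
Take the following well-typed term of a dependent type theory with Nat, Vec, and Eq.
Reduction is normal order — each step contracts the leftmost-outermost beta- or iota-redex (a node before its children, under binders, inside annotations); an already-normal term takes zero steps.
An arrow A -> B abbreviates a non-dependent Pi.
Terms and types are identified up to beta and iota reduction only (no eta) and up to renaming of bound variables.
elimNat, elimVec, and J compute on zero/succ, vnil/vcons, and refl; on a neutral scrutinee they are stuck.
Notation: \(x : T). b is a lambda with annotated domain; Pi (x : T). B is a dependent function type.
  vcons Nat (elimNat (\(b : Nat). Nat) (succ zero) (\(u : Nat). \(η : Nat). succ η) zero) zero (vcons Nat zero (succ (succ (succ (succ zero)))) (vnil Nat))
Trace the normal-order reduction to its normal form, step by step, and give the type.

normal-order reduction sequence:
  vcons Nat (elimNat (\(b : Nat). Nat) (succ zero) (\(u : Nat). \(η : Nat). succ η) zero) zero (vcons Nat zero (succ (succ (succ (succ zero)))) (vnil Nat))
  ~> vcons Nat (succ zero) zero (vcons Nat zero (succ (succ (succ (succ zero)))) (vnil Nat))
inferred type:
  Vec Nat (succ (succ zero))


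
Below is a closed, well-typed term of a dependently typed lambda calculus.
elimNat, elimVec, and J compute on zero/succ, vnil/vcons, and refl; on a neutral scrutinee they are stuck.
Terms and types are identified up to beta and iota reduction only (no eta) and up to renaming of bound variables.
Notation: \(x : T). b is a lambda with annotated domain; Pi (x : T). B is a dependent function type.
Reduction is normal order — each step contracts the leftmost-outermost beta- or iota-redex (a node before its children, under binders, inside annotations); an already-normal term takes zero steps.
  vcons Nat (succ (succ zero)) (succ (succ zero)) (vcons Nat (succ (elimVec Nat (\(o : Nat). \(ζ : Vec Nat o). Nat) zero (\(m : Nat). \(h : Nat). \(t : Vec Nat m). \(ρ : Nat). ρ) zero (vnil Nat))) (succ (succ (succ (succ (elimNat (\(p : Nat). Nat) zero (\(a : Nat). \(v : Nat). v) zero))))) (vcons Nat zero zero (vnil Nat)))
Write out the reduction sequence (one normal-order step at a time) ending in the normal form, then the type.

reduction (normal order):
  vcons Nat (succ (succ zero)) (succ (succ zero)) (vcons Nat (succ (elimVec Nat (\(o : Nat). \(ζ : Vec Nat o). Nat) zero (\(m : Nat). \(h : Nat). \(t : Vec Nat m). \(ρ : Nat). ρ) zero (vnil Nat))) (succ (succ (succ (succ (elimNat (\(p : Nat). Nat) zero (\(a : Nat). \(v : Nat). v) zero))))) (vcons Nat zero zero (vnil Nat)))
  ~> vcons Nat (succ (succ zero)) (succ (succ zero)) (vcons Nat (succ zero) (succ (succ (succ (succ (elimNat (\(o : Nat). Nat) zero (\(ζ : Nat). \(m : Nat). m) zero))))) (vcons Nat zero zero (vnil Nat)))
  ~> vcons Nat (succ (succ zero)) (succ (succ zero)) (vcons Nat (succ zero) (succ (succ (succ (succ zero)))) (vcons Nat zero zero (vnil Nat)))
inferred type:
  Vec Nat (succ (succ (succ zero)))


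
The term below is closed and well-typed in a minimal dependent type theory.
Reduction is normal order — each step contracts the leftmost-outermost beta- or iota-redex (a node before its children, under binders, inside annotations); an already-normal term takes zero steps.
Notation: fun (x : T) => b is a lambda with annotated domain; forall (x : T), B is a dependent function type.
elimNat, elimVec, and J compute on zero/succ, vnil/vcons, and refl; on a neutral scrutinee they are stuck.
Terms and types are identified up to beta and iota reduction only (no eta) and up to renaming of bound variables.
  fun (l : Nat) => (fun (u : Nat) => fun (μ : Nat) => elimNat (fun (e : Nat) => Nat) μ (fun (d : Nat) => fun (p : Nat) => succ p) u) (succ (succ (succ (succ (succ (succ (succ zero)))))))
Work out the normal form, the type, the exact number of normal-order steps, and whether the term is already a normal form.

reduced normal form:
  fun (l : Nat) => fun (u : Nat) => succ (succ (succ (succ (succ (succ (succ u))))))
the term's type:
  forall (l : Nat), forall (u : Nat), Nat
steps to reach normal form (normal order): 23
term was already normal: no
first contracted redex: a beta-redex


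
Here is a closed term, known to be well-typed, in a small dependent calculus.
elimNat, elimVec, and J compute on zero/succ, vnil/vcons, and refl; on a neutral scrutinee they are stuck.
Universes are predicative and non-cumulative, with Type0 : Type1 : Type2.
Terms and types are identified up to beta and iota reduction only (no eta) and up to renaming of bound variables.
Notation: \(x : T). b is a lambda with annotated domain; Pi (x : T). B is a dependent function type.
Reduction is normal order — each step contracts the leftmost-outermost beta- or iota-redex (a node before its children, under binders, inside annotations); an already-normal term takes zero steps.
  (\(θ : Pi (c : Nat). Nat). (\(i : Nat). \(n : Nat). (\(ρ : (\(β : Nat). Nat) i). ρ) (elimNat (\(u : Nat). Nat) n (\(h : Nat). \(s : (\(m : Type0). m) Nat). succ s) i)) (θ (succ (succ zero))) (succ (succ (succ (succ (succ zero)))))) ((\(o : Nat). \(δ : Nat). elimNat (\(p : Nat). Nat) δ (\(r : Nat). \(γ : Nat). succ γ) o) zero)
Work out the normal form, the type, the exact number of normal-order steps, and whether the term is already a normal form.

reduced normal form:
  succ (succ (succ (succ (succ (succ (succ zero))))))
inferred type:
  Nat
steps to reach normal form (normal order): 15
term was already normal: no
first contracted redex: a beta-redex


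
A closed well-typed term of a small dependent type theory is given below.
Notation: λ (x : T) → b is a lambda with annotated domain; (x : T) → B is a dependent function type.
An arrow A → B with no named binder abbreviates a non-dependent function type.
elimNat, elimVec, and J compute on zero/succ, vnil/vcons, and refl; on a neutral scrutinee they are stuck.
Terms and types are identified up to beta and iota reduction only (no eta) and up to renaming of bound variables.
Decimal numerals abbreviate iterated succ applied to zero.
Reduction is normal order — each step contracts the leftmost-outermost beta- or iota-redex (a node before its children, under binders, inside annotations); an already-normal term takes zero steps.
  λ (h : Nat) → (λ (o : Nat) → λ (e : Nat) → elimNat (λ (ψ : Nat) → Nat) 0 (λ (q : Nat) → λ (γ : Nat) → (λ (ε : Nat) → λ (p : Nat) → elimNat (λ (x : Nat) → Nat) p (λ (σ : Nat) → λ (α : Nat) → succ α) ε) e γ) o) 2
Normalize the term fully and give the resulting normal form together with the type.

reduced normal form:
  λ (h : Nat) → λ (o : Nat) → elimNat (λ (e : Nat) → Nat) (elimNat (λ (ψ : Nat) → Nat) 0 (λ (q : Nat) → λ (γ : Nat) → succ γ) o) (λ (ε : Nat) → λ (p : Nat) → succ p) o
type:
  Nat → Nat → Nat
observation: the first redex contracted is a beta-redex; the normal form is reached in 12 normal-order steps.


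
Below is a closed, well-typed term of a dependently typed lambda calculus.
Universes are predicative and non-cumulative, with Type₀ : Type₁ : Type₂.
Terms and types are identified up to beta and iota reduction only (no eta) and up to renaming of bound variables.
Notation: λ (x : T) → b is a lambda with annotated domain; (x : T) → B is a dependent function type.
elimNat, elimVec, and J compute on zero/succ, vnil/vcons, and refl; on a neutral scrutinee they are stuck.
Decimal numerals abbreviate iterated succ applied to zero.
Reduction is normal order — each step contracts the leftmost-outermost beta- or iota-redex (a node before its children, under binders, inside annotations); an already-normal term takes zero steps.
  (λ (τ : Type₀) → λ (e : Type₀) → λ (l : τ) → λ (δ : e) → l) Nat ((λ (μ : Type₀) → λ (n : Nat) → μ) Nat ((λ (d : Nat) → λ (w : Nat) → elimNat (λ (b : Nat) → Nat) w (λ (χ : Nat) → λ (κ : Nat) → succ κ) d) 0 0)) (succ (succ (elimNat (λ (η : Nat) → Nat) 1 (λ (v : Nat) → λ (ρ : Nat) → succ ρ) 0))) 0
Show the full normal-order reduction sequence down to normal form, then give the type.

reduction (normal order):
  (λ (τ : Type₀) → λ (e : Type₀) → λ (l : τ) → λ (δ : e) → l) Nat ((λ (μ : Type₀) → λ (n : Nat) → μ) Nat ((λ (d : Nat) → λ (w : Nat) → elimNat (λ (b : Nat) → Nat) w (λ (χ : Nat) → λ (κ : Nat) → succ κ) d) 0 0)) (succ (succ (elimNat (λ (η : Nat) → Nat) 1 (λ (v : Nat) → λ (ρ : Nat) → succ ρ) 0))) 0
  ~> (λ (τ : Type₀) → λ (e : Nat) → λ (l : τ) → e) ((λ (δ : Type₀) → λ (μ : Nat) → δ) Nat ((λ (n : Nat) → λ (d : Nat) → elimNat (λ (w : Nat) → Nat) d (λ (b : Nat) → λ (χ : Nat) → succ χ) n) 0 0)) (succ (succ (elimNat (λ (κ : Nat) → Nat) 1 (λ (η : Nat) → λ (v : Nat) → succ v) 0))) 0
  ~> (λ (τ : Nat) → λ (e : (λ (l : Type₀) → λ (δ : Nat) → l) Nat ((λ (μ : Nat) → λ (n : Nat) → elimNat (λ (d : Nat) → Nat) n (λ (w : Nat) → λ (b : Nat) → succ b) μ) 0 0)) → τ) (succ (succ (elimNat (λ (χ : Nat) → Nat) 1 (λ (κ : Nat) → λ (η : Nat) → succ η) 0))) 0
  ~> (λ (τ : (λ (e : Type₀) → λ (l : Nat) → e) Nat ((λ (δ : Nat) → λ (μ : Nat) → elimNat (λ (n : Nat) → Nat) μ (λ (d : Nat) → λ (w : Nat) → succ w) δ) 0 0)) → succ (succ (elimNat (λ (b : Nat) → Nat) 1 (λ (χ : Nat) → λ (κ : Nat) → succ κ) 0))) 0
  ~> succ (succ (elimNat (λ (τ : Nat) → Nat) 1 (λ (e : Nat) → λ (l : Nat) → succ l) 0))
  ~> 3
inferred type:
  Nat


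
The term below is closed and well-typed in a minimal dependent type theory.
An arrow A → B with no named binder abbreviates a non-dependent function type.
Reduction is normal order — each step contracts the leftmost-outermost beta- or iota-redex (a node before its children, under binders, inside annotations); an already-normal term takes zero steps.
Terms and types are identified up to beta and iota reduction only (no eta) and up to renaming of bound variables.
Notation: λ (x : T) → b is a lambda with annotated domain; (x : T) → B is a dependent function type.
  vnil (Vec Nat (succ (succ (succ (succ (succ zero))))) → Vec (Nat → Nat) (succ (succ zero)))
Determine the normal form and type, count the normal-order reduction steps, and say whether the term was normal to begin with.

normal form:
  vnil (Vec Nat (succ (succ (succ (succ (succ zero))))) → Vec (Nat → Nat) (succ (succ zero)))
inferred type:
  Vec (Vec Nat (succ (succ (succ (succ (succ zero))))) → Vec (Nat → Nat) (succ (succ zero))) zero
reduction steps (normal order): 0
term was already normal: yes


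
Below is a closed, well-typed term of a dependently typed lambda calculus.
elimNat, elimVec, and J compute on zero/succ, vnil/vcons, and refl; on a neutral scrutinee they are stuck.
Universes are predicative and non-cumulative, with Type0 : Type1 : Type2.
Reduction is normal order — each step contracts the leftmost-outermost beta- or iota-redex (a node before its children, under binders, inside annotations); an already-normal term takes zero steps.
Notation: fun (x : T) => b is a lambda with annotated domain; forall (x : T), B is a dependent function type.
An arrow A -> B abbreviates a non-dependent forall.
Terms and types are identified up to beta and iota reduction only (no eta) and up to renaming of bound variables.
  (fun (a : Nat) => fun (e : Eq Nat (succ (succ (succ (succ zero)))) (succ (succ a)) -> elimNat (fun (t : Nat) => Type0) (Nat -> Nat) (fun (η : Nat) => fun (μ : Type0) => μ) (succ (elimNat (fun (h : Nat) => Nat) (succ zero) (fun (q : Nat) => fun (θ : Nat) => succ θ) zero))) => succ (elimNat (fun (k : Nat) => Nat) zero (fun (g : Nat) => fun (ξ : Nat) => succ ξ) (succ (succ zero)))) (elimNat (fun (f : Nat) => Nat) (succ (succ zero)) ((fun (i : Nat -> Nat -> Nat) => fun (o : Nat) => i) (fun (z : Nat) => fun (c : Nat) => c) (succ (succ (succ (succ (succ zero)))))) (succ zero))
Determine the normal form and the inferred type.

normal form:
  fun (a : Eq Nat (succ (succ (succ (succ zero)))) (succ (succ (succ (succ zero)))) -> Nat -> Nat) => succ (succ (succ zero))
the term's type:
  (Eq Nat (succ (succ (succ (succ zero)))) (succ (succ (succ (succ zero)))) -> Nat -> Nat) -> Nat
observation: reduction starts at a beta-redex, and 22 normal-order steps reach the normal form.


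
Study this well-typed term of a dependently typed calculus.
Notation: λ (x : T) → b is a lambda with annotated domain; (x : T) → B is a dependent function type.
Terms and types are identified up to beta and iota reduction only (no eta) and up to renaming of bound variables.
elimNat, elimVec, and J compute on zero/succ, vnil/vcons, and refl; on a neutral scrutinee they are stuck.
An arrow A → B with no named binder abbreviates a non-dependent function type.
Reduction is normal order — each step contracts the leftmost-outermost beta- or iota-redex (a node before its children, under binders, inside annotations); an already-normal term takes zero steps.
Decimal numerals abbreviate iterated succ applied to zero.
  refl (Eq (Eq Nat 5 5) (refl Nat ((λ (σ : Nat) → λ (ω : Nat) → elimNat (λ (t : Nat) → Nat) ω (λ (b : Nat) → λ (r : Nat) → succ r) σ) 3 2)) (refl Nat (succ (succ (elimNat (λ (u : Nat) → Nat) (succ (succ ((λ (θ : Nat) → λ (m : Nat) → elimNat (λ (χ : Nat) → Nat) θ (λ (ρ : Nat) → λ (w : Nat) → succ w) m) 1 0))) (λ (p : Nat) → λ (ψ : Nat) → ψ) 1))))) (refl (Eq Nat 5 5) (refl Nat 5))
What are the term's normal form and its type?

resulting normal form:
  refl (Eq (Eq Nat 5 5) (refl Nat 5) (refl Nat 5)) (refl (Eq Nat 5 5) (refl Nat 5))
inferred type:
  Eq (Eq (Eq Nat 5 5) (refl Nat 5) (refl Nat 5)) (refl (Eq Nat 5 5) (refl Nat 5)) (refl (Eq Nat 5 5) (refl Nat 5))
observation: reduction starts at a beta-redex, and 19 normal-order steps reach the normal form.


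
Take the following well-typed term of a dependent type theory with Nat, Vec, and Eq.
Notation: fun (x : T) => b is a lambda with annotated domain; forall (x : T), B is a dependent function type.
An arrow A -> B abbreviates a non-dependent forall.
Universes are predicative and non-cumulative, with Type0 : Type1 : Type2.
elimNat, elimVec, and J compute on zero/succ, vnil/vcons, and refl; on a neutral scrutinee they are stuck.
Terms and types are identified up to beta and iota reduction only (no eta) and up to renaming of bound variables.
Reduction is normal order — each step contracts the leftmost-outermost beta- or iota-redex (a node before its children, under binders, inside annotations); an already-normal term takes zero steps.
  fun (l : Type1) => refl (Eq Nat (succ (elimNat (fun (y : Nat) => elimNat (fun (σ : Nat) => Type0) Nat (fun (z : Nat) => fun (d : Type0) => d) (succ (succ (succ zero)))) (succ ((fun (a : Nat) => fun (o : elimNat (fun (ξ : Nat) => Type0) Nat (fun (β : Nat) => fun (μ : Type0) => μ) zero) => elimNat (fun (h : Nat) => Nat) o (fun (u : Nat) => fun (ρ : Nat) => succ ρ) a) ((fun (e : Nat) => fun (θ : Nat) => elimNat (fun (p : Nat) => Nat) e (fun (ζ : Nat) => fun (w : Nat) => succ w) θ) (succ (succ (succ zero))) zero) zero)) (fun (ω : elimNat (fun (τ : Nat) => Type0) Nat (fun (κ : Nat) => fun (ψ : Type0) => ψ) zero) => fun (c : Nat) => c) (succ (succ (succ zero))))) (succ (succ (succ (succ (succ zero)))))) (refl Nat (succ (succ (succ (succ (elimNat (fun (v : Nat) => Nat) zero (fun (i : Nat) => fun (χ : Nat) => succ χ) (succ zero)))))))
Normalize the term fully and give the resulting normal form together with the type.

resulting normal form:
  fun (l : Type1) => refl (Eq Nat (succ (succ (succ (succ (succ zero))))) (succ (succ (succ (succ (succ zero)))))) (refl Nat (succ (succ (succ (succ (succ zero))))))
the term's type:
  Type1 -> Eq (Eq Nat (succ (succ (succ (succ (succ zero))))) (succ (succ (succ (succ (succ zero)))))) (refl Nat (succ (succ (succ (succ (succ zero)))))) (refl Nat (succ (succ (succ (succ (succ zero))))))


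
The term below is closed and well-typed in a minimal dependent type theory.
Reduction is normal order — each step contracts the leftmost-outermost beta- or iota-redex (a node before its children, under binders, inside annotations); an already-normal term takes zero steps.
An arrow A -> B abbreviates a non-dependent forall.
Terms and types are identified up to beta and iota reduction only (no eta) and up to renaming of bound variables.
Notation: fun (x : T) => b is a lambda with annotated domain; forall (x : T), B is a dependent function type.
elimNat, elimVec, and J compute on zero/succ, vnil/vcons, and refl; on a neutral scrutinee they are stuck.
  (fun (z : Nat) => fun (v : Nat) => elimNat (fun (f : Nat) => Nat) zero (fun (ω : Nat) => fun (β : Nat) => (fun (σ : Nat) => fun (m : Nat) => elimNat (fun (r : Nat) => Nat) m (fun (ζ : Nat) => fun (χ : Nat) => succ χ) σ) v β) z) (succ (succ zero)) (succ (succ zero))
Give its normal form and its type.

resulting normal form:
  succ (succ (succ (succ zero)))
inferred type:
  Nat
observation: contracting a beta-redex first, the term normalizes in 27 steps.


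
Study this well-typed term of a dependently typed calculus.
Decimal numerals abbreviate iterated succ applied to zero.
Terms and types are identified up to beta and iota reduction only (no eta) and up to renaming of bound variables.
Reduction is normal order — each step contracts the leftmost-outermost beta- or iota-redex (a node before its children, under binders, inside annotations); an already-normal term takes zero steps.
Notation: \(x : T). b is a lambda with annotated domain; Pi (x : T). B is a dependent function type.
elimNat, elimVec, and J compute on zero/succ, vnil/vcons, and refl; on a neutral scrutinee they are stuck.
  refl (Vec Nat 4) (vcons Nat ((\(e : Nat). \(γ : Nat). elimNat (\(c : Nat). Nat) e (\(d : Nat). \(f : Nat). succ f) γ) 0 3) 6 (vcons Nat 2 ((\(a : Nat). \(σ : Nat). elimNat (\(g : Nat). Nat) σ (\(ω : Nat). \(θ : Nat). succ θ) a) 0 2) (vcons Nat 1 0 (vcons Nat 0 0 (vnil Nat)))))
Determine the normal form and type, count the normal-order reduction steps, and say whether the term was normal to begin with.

resulting normal form:
  refl (Vec Nat 4) (vcons Nat 3 6 (vcons Nat 2 2 (vcons Nat 1 0 (vcons Nat 0 0 (vnil Nat)))))
the term's type:
  Eq (Vec Nat 4) (vcons Nat 3 6 (vcons Nat 2 2 (vcons Nat 1 0 (vcons Nat 0 0 (vnil Nat))))) (vcons Nat 3 6 (vcons Nat 2 2 (vcons Nat 1 0 (vcons Nat 0 0 (vnil Nat)))))
reduction steps (normal order): 15
term was already normal: no
first redex: a beta-redex


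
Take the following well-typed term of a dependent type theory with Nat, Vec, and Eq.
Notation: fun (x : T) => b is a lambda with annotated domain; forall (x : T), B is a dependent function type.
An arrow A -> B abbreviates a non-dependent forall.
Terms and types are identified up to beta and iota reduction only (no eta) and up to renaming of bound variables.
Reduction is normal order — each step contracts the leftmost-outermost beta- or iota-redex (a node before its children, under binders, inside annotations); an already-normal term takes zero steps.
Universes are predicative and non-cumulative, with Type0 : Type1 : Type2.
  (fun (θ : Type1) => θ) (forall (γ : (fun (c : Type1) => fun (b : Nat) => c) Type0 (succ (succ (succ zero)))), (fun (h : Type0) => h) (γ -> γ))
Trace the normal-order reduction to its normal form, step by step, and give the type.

reduction (normal order):
  (fun (θ : Type1) => θ) (forall (γ : (fun (c : Type1) => fun (b : Nat) => c) Type0 (succ (succ (succ zero)))), (fun (h : Type0) => h) (γ -> γ))
  ~> forall (θ : (fun (γ : Type1) => fun (c : Nat) => γ) Type0 (succ (succ (succ zero)))), (fun (b : Type0) => b) (θ -> θ)
  ~> forall (θ : (fun (γ : Nat) => Type0) (succ (succ (succ zero)))), (fun (c : Type0) => c) (θ -> θ)
  ~> forall (θ : Type0), (fun (γ : Type0) => γ) (θ -> θ)
  ~> forall (θ : Type0), θ -> θ
the term's type:
  Type1


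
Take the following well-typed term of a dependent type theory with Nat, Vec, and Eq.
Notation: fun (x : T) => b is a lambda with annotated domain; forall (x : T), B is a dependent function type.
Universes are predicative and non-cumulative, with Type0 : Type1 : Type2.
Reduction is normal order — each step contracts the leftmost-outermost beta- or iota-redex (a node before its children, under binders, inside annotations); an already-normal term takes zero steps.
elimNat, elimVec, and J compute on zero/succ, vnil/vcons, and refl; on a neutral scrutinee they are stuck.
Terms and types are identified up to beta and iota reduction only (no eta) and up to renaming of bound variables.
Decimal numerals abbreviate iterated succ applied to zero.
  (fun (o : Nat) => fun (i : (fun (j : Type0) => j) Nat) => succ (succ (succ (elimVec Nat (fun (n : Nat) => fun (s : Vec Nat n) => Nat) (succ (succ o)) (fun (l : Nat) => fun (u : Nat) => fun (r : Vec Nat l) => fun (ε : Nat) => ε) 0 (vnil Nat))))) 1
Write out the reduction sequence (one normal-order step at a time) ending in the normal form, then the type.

normal-order reduction sequence:
  (fun (o : Nat) => fun (i : (fun (j : Type0) => j) Nat) => succ (succ (succ (elimVec Nat (fun (n : Nat) => fun (s : Vec Nat n) => Nat) (succ (succ o)) (fun (l : Nat) => fun (u : Nat) => fun (r : Vec Nat l) => fun (ε : Nat) => ε) 0 (vnil Nat))))) 1
  ~> fun (o : (fun (i : Type0) => i) Nat) => succ (succ (succ (elimVec Nat (fun (j : Nat) => fun (n : Vec Nat j) => Nat) 3 (fun (s : Nat) => fun (l : Nat) => fun (u : Vec Nat s) => fun (r : Nat) => r) 0 (vnil Nat))))
  ~> fun (o : Nat) => succ (succ (succ (elimVec Nat (fun (i : Nat) => fun (j : Vec Nat i) => Nat) 3 (fun (n : Nat) => fun (s : Nat) => fun (l : Vec Nat n) => fun (u : Nat) => u) 0 (vnil Nat))))
  ~> fun (o : Nat) => 6
type:
  forall (o : Nat), Nat


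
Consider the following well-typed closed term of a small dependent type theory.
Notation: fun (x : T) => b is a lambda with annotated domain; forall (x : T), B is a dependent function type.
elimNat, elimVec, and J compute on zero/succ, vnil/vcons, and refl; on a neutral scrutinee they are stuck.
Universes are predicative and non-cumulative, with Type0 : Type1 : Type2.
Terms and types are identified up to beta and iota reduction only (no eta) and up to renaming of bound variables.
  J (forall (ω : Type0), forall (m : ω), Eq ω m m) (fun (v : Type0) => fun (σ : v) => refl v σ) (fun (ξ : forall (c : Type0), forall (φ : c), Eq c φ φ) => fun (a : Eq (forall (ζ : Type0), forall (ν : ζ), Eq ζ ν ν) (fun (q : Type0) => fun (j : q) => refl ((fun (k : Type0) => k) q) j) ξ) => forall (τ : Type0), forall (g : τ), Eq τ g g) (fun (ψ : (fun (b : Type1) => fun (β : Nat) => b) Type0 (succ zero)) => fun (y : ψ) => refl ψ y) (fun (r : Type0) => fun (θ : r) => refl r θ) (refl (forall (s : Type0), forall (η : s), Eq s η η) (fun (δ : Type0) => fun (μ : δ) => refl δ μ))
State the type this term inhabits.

type:
  forall (ω : Type0), forall (m : ω), Eq ω m m
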